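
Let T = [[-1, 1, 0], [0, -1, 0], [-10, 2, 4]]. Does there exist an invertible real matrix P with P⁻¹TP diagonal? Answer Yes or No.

No

Characteristic polynomial: p(λ) = λ^3 - 2λ^2 - 7λ - 4 = (λ - 4)(λ + 1)^2.
λ = -1 has algebraic multiplicity 2; rank(T + 1I) = 2, so geometric multiplicity = 1.
Geometric multiplicity < algebraic multiplicity, so T is not diagonalizable.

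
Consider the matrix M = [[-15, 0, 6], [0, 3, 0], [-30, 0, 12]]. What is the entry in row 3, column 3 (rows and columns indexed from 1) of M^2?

Characteristic polynomial: λ^3 - 9λ = λ(λ - 3)(λ + 3), so the eigenvalues are -3, 0, 3.
λ=-3: eigenvector (1, 0, 2).
λ=3: eigenvector (0, 1, 0).
λ=0: eigenvector (2, 0, 5).
P = [[1, 0, 2], [0, 1, 0], [2, 0, 5]], D = diag(-3, 3, 0), P⁻¹ = [[5, 0, -2], [0, 1, 0], [-2, 0, 1]].
M² = P·diag(9, 9, 0)·P⁻¹ = [[45, 0, -18], [0, 9, 0], [90, 0, -36]].
The requested entry is -36.

-36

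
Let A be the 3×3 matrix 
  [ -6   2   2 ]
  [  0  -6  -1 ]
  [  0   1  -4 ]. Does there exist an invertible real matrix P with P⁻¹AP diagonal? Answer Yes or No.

Characteristic polynomial: p(r) = r^3 + 16r^2 + 85r + 150 = (r + 5)^2(r + 6).
r = -5 has algebraic multiplicity 2; rank(A + 5I) = 2, so geometric multiplicity = 1.
Geometric multiplicity < algebraic multiplicity, so A is not diagonalizable.

No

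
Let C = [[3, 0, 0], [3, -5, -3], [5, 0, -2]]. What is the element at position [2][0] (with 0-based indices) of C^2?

5

Characteristic polynomial: μ^3 + 4μ^2 - 11μ - 30 = (μ - 3)(μ + 2)(μ + 5), so the eigenvalues are -5, -2, 3.
μ=3: eigenvector (1, 0, 1).
μ=-5: eigenvector (0, 1, 0).
μ=-2: eigenvector (0, -1, 1).
P = [[1, 0, 0], [0, 1, -1], [1, 0, 1]], D = diag(3, -5, -2), P⁻¹ = [[1, 0, 0], [-1, 1, 1], [-1, 0, 1]].
C² = P·diag(9, 25, 4)·P⁻¹ = [[9, 0, 0], [-21, 25, 21], [5, 0, 4]].
The requested entry is 5.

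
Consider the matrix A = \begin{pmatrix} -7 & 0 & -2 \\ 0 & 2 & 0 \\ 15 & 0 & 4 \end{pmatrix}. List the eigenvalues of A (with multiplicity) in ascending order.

-2, -1, 2

Characteristic polynomial: p(s) = s^3 + s^2 - 4s - 4 = (s - 2)(s + 1)(s + 2).
Roots (with multiplicity): -2, -1, 2.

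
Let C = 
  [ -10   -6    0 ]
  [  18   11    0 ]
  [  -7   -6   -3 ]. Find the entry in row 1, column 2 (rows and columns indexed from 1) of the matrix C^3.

-18

Characteristic polynomial: s^3 + 2s^2 - 5s - 6 = (s - 2)(s + 1)(s + 3), so the eigenvalues are -3, -1, 2.
s=2: eigenvector (1, -2, 1).
s=-1: eigenvector (2, -3, 2).
s=-3: eigenvector (0, 0, -1).
P = [[1, 2, 0], [-2, -3, 0], [1, 2, -1]], D = diag(2, -1, -3), P⁻¹ = [[-3, -2, 0], [2, 1, 0], [1, 0, -1]].
C³ = P·diag(8, -1, -27)·P⁻¹ = [[-28, -18, 0], [54, 35, 0], [-1, -18, -27]].
The requested entry is -18.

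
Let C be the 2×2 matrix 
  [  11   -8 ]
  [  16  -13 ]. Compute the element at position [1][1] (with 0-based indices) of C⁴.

1169

Characteristic polynomial: r^2 + 2r - 15 = (r - 3)(r + 5), so the eigenvalues are -5, 3.
r=-5: eigenvector (-1, -2).
r=3: eigenvector (1, 1).
P = [[-1, 1], [-2, 1]], D = diag(-5, 3), P⁻¹ = [[1, -1], [2, -1]].
C⁴ = P·diag(625, 81)·P⁻¹ = [[-463, 544], [-1088, 1169]].
The requested entry is 1169.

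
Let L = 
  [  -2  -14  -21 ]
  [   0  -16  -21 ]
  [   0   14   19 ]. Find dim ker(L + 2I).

L + 2I = [[0, -14, -21], [0, -14, -21], [0, 14, 21]].
This matrix has rank 1, so its null space has dimension 3 − 1 = 2.

2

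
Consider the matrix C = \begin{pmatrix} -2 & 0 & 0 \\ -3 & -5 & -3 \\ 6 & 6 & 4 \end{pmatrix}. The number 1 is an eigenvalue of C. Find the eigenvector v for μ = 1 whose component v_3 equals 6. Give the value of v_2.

C − 1I = [[-3, 0, 0], [-3, -6, -3], [6, 6, 3]].
Solving (C − 1I)v = 0 gives the eigenspace spanned by (0, -3, 6).
With v_3 = 6, v = (0, -3, 6), so v_2 = -3.

-3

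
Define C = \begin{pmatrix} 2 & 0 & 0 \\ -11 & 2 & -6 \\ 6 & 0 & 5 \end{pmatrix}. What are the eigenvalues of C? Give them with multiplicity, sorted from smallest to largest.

2, 2, 5

Characteristic polynomial: p(λ) = λ^3 - 9λ^2 + 24λ - 20 = (λ - 5)(λ - 2)^2.
Roots (with multiplicity): 2, 2, 5.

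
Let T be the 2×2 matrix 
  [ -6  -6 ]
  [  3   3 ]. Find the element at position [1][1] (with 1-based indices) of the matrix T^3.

-54

Characteristic polynomial: r^2 + 3r = r(r + 3), so the eigenvalues are -3, 0.
r=0: eigenvector (-1, 1).
r=-3: eigenvector (-2, 1).
P = [[-1, -2], [1, 1]], D = diag(0, -3), P⁻¹ = [[1, 2], [-1, -1]].
T³ = P·diag(0, -27)·P⁻¹ = [[-54, -54], [27, 27]].
The requested entry is -54.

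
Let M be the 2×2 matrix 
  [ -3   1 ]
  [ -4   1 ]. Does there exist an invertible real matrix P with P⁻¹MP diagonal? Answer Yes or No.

No

Characteristic polynomial: p(t) = t^2 + 2t + 1 = (t + 1)^2.
t = -1 has algebraic multiplicity 2; rank(M + 1I) = 1, so geometric multiplicity = 1.
Geometric multiplicity < algebraic multiplicity, so M is not diagonalizable.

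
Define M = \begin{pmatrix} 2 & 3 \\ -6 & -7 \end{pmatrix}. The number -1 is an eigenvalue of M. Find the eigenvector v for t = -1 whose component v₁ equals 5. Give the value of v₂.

-5

M + 1I = [[3, 3], [-6, -6]].
Solving (M + 1I)v = 0 gives the eigenspace spanned by (5, -5).
With v₁ = 5, v = (5, -5), so v₂ = -5.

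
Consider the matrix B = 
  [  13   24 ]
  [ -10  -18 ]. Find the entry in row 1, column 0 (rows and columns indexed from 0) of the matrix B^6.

Characteristic polynomial: λ^2 + 5λ + 6 = (λ + 2)(λ + 3), so the eigenvalues are -3, -2.
λ=-2: eigenvector (8, -5).
λ=-3: eigenvector (3, -2).
P = [[8, 3], [-5, -2]], D = diag(-2, -3), P⁻¹ = [[2, 3], [-5, -8]].
B⁶ = P·diag(64, 729)·P⁻¹ = [[-9911, -15960], [6650, 10704]].
The requested entry is 6650.

6650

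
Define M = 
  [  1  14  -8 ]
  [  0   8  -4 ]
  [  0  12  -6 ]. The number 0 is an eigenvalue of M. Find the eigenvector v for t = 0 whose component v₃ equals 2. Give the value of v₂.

1

M = [[1, 14, -8], [0, 8, -4], [0, 12, -6]].
Solving (M)v = 0 gives the eigenspace spanned by (2, 1, 2).
With v₃ = 2, v = (2, 1, 2), so v₂ = 1.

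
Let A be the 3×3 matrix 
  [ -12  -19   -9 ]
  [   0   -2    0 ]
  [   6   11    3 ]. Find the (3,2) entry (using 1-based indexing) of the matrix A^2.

Characteristic polynomial: t^3 + 11t^2 + 36t + 36 = (t + 2)(t + 3)(t + 6), so the eigenvalues are -6, -3, -2.
t=-6: eigenvector (3, 0, -2).
t=-2: eigenvector (-1, 1, -1).
t=-3: eigenvector (-1, 0, 1).
P = [[3, -1, -1], [0, 1, 0], [-2, -1, 1]], D = diag(-6, -2, -3), P⁻¹ = [[1, 2, 1], [0, 1, 0], [2, 5, 3]].
A² = P·diag(36, 4, 9)·P⁻¹ = [[90, 167, 81], [0, 4, 0], [-54, -103, -45]].
The requested entry is -103.

-103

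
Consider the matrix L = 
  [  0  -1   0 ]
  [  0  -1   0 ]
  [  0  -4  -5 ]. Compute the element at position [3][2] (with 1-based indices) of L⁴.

Characteristic polynomial: λ^3 + 6λ^2 + 5λ = λ(λ + 1)(λ + 5), so the eigenvalues are -5, -1, 0.
λ=0: eigenvector (1, 0, 0).
λ=-1: eigenvector (1, 1, -1).
λ=-5: eigenvector (0, 0, 1).
P = [[1, 1, 0], [0, 1, 0], [0, -1, 1]], D = diag(0, -1, -5), P⁻¹ = [[1, -1, 0], [0, 1, 0], [0, 1, 1]].
L⁴ = P·diag(0, 1, 625)·P⁻¹ = [[0, 1, 0], [0, 1, 0], [0, 624, 625]].
The requested entry is 624.

624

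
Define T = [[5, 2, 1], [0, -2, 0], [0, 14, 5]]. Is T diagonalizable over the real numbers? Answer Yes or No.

Characteristic polynomial: p(λ) = λ^3 - 8λ^2 + 5λ + 50 = (λ - 5)^2(λ + 2).
λ = 5 has algebraic multiplicity 2; rank(T − 5I) = 2, so geometric multiplicity = 1.
Geometric multiplicity < algebraic multiplicity, so T is not diagonalizable.

No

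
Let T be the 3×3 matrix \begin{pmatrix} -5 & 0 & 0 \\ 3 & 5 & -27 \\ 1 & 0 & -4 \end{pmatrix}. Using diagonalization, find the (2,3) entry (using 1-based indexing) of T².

Characteristic polynomial: λ^3 + 4λ^2 - 25λ - 100 = (λ - 5)(λ + 4)(λ + 5), so the eigenvalues are -5, -4, 5.
λ=-5: eigenvector (1, -3, -1).
λ=-4: eigenvector (0, 3, 1).
λ=5: eigenvector (0, 1, 0).
P = [[1, 0, 0], [-3, 3, 1], [-1, 1, 0]], D = diag(-5, -4, 5), P⁻¹ = [[1, 0, 0], [1, 0, 1], [0, 1, -3]].
T² = P·diag(25, 16, 25)·P⁻¹ = [[25, 0, 0], [-27, 25, -27], [-9, 0, 16]].
The requested entry is -27.

-27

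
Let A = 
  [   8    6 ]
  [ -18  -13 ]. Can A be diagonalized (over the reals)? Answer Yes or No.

Yes

Characteristic polynomial: p(r) = r^2 + 5r + 4 = (r + 1)(r + 4).
All 2 eigenvalues are distinct, so A is diagonalizable.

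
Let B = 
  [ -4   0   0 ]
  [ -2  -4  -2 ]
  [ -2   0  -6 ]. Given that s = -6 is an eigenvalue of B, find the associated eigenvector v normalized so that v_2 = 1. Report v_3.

1

B + 6I = [[2, 0, 0], [-2, 2, -2], [-2, 0, 0]].
Solving (B + 6I)v = 0 gives the eigenspace spanned by (0, 1, 1).
With v_2 = 1, v = (0, 1, 1), so v_3 = 1.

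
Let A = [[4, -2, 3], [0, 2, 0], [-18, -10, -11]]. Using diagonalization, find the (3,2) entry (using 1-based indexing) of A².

Characteristic polynomial: t^3 + 5t^2 - 4t - 20 = (t - 2)(t + 2)(t + 5), so the eigenvalues are -5, -2, 2.
t=-2: eigenvector (1, 0, -2).
t=2: eigenvector (-2, 1, 2).
t=-5: eigenvector (-1, 0, 3).
P = [[1, -2, -1], [0, 1, 0], [-2, 2, 3]], D = diag(-2, 2, -5), P⁻¹ = [[3, 4, 1], [0, 1, 0], [2, 2, 1]].
A² = P·diag(4, 4, 25)·P⁻¹ = [[-38, -42, -21], [0, 4, 0], [126, 126, 67]].
The requested entry is 126.

126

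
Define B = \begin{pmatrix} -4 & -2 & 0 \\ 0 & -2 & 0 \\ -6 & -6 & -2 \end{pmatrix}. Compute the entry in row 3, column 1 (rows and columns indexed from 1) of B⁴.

Characteristic polynomial: r^3 + 8r^2 + 20r + 16 = (r + 2)^2(r + 4), so the eigenvalues are -4, -2, -2.
r=-4: eigenvector (1, 0, 3).
r=-2: eigenvector (-1, 1, -3).
r=-2: eigenvector (0, 0, 1).
P = [[1, -1, 0], [0, 1, 0], [3, -3, 1]], D = diag(-4, -2, -2), P⁻¹ = [[1, 1, 0], [0, 1, 0], [-3, 0, 1]].
B⁴ = P·diag(256, 16, 16)·P⁻¹ = [[256, 240, 0], [0, 16, 0], [720, 720, 16]].
The requested entry is 720.

720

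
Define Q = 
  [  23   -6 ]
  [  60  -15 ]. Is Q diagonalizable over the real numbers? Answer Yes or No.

Characteristic polynomial: p(s) = s^2 - 8s + 15 = (s - 5)(s - 3).
All 2 eigenvalues are distinct, so Q is diagonalizable.

Yes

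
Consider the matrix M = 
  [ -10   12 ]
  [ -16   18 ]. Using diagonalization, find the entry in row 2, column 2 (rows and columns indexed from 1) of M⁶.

Characteristic polynomial: s^2 - 8s + 12 = (s - 6)(s - 2), so the eigenvalues are 2, 6.
s=6: eigenvector (-3, -4).
s=2: eigenvector (1, 1).
P = [[-3, 1], [-4, 1]], D = diag(6, 2), P⁻¹ = [[1, -1], [4, -3]].
M⁶ = P·diag(46656, 64)·P⁻¹ = [[-139712, 139776], [-186368, 186432]].
The requested entry is 186432.

186432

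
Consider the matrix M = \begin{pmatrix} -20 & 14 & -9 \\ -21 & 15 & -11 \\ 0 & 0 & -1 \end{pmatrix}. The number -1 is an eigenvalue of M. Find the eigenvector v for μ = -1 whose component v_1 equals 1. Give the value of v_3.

M + 1I = [[-19, 14, -9], [-21, 16, -11], [0, 0, 0]].
Solving (M + 1I)v = 0 gives the eigenspace spanned by (1, 2, 1).
With v_1 = 1, v = (1, 2, 1), so v_3 = 1.

1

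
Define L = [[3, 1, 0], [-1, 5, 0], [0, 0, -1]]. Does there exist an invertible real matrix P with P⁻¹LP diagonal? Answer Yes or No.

Characteristic polynomial: p(t) = t^3 - 7t^2 + 8t + 16 = (t - 4)^2(t + 1).
t = 4 has algebraic multiplicity 2; rank(L − 4I) = 2, so geometric multiplicity = 1.
Geometric multiplicity < algebraic multiplicity, so L is not diagonalizable.

No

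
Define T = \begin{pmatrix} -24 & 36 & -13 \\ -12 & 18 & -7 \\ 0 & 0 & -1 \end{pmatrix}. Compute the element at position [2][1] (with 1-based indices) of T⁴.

2592

Characteristic polynomial: μ^3 + 7μ^2 + 6μ = μ(μ + 1)(μ + 6), so the eigenvalues are -6, -1, 0.
μ=0: eigenvector (-3, -2, 0).
μ=-1: eigenvector (1, 1, 1).
μ=-6: eigenvector (2, 1, 0).
P = [[-3, 1, 2], [-2, 1, 1], [0, 1, 0]], D = diag(0, -1, -6), P⁻¹ = [[1, -2, 1], [0, 0, 1], [2, -3, 1]].
T⁴ = P·diag(0, 1, 1296)·P⁻¹ = [[5184, -7776, 2593], [2592, -3888, 1297], [0, 0, 1]].
The requested entry is 2592.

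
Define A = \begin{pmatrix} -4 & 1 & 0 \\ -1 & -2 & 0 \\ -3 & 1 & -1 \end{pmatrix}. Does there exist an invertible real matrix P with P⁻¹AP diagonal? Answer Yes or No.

No

Characteristic polynomial: p(t) = t^3 + 7t^2 + 15t + 9 = (t + 1)(t + 3)^2.
t = -3 has algebraic multiplicity 2; rank(A + 3I) = 2, so geometric multiplicity = 1.
Geometric multiplicity < algebraic multiplicity, so A is not diagonalizable.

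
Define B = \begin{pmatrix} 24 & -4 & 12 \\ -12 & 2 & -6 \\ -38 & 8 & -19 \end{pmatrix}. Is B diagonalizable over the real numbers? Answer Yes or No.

Characteristic polynomial: p(r) = r^3 - 7r^2 + 10r = r(r - 5)(r - 2).
All 3 eigenvalues are distinct, so B is diagonalizable.

Yes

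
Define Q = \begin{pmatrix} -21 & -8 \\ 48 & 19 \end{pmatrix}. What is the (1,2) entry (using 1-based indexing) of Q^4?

Characteristic polynomial: t^2 + 2t - 15 = (t - 3)(t + 5), so the eigenvalues are -5, 3.
t=3: eigenvector (-1, 3).
t=-5: eigenvector (1, -2).
P = [[-1, 1], [3, -2]], D = diag(3, -5), P⁻¹ = [[2, 1], [3, 1]].
Q⁴ = P·diag(81, 625)·P⁻¹ = [[1713, 544], [-3264, -1007]].
The requested entry is 544.

544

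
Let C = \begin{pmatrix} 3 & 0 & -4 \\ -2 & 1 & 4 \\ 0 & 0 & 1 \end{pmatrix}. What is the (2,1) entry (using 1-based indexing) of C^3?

-26

Characteristic polynomial: t^3 - 5t^2 + 7t - 3 = (t - 3)(t - 1)^2, so the eigenvalues are 1, 1, 3.
t=3: eigenvector (1, -1, 0).
t=1: eigenvector (0, 1, 0).
t=1: eigenvector (2, -2, 1).
P = [[1, 0, 2], [-1, 1, -2], [0, 0, 1]], D = diag(3, 1, 1), P⁻¹ = [[1, 0, -2], [1, 1, 0], [0, 0, 1]].
C³ = P·diag(27, 1, 1)·P⁻¹ = [[27, 0, -52], [-26, 1, 52], [0, 0, 1]].
The requested entry is -26.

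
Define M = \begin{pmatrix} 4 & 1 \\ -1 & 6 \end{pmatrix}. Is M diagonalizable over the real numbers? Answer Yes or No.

No

Characteristic polynomial: p(λ) = λ^2 - 10λ + 25 = (λ - 5)^2.
λ = 5 has algebraic multiplicity 2; rank(M − 5I) = 1, so geometric multiplicity = 1.
Geometric multiplicity < algebraic multiplicity, so M is not diagonalizable.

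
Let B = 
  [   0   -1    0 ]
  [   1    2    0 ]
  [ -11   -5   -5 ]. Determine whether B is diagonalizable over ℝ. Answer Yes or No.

Characteristic polynomial: p(t) = t^3 + 3t^2 - 9t + 5 = (t - 1)^2(t + 5).
t = 1 has algebraic multiplicity 2; rank(B − 1I) = 2, so geometric multiplicity = 1.
Geometric multiplicity < algebraic multiplicity, so B is not diagonalizable.

No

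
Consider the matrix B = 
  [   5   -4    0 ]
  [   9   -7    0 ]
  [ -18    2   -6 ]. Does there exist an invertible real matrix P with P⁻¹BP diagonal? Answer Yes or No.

Characteristic polynomial: p(r) = r^3 + 8r^2 + 13r + 6 = (r + 1)^2(r + 6).
r = -1 has algebraic multiplicity 2; rank(B + 1I) = 2, so geometric multiplicity = 1.
Geometric multiplicity < algebraic multiplicity, so B is not diagonalizable.

No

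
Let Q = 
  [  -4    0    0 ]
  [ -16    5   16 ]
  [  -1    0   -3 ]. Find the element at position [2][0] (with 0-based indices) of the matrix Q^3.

-37

Characteristic polynomial: s^3 + 2s^2 - 23s - 60 = (s - 5)(s + 3)(s + 4), so the eigenvalues are -4, -3, 5.
s=-4: eigenvector (1, 0, 1).
s=5: eigenvector (0, 1, 0).
s=-3: eigenvector (0, -2, 1).
P = [[1, 0, 0], [0, 1, -2], [1, 0, 1]], D = diag(-4, 5, -3), P⁻¹ = [[1, 0, 0], [-2, 1, 2], [-1, 0, 1]].
Q³ = P·diag(-64, 125, -27)·P⁻¹ = [[-64, 0, 0], [-304, 125, 304], [-37, 0, -27]].
The requested entry is -37.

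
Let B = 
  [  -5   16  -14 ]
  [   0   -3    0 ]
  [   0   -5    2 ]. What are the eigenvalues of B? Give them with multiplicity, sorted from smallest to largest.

-5, -3, 2

Characteristic polynomial: p(r) = r^3 + 6r^2 - r - 30 = (r - 2)(r + 3)(r + 5).
Roots (with multiplicity): -5, -3, 2.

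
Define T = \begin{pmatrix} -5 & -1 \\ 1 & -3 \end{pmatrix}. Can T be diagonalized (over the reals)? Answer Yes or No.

No

Characteristic polynomial: p(s) = s^2 + 8s + 16 = (s + 4)^2.
s = -4 has algebraic multiplicity 2; rank(T + 4I) = 1, so geometric multiplicity = 1.
Geometric multiplicity < algebraic multiplicity, so T is not diagonalizable.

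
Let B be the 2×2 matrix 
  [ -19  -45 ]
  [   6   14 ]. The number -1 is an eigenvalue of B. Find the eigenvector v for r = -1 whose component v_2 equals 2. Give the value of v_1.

B + 1I = [[-18, -45], [6, 15]].
Solving (B + 1I)v = 0 gives the eigenspace spanned by (-5, 2).
With v_2 = 2, v = (-5, 2), so v_1 = -5.

-5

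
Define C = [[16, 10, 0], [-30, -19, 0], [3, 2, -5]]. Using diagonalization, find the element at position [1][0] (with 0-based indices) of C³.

-390

Characteristic polynomial: μ^3 + 8μ^2 + 11μ - 20 = (μ - 1)(μ + 4)(μ + 5), so the eigenvalues are -5, -4, 1.
μ=-4: eigenvector (1, -2, -1).
μ=1: eigenvector (2, -3, 0).
μ=-5: eigenvector (0, 0, 1).
P = [[1, 2, 0], [-2, -3, 0], [-1, 0, 1]], D = diag(-4, 1, -5), P⁻¹ = [[-3, -2, 0], [2, 1, 0], [-3, -2, 1]].
C³ = P·diag(-64, 1, -125)·P⁻¹ = [[196, 130, 0], [-390, -259, 0], [183, 122, -125]].
The requested entry is -390.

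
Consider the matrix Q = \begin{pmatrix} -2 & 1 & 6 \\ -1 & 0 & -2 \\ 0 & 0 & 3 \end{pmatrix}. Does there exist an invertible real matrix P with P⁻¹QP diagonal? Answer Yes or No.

No

Characteristic polynomial: p(r) = r^3 - r^2 - 5r - 3 = (r - 3)(r + 1)^2.
r = -1 has algebraic multiplicity 2; rank(Q + 1I) = 2, so geometric multiplicity = 1.
Geometric multiplicity < algebraic multiplicity, so Q is not diagonalizable.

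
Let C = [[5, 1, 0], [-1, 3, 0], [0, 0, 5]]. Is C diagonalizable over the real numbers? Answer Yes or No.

No

Characteristic polynomial: p(s) = s^3 - 13s^2 + 56s - 80 = (s - 5)(s - 4)^2.
s = 4 has algebraic multiplicity 2; rank(C − 4I) = 2, so geometric multiplicity = 1.
Geometric multiplicity < algebraic multiplicity, so C is not diagonalizable.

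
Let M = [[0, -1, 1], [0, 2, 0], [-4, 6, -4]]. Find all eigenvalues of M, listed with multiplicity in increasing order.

Characteristic polynomial: p(λ) = λ^3 + 2λ^2 - 4λ - 8 = (λ - 2)(λ + 2)^2.
Roots (with multiplicity): -2, -2, 2.

-2, -2, 2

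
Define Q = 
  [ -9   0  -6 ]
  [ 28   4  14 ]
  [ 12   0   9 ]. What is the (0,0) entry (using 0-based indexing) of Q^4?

Characteristic polynomial: λ^3 - 4λ^2 - 9λ + 36 = (λ - 4)(λ - 3)(λ + 3), so the eigenvalues are -3, 3, 4.
λ=-3: eigenvector (1, -2, -1).
λ=4: eigenvector (0, 1, 0).
λ=3: eigenvector (-1, 0, 2).
P = [[1, 0, -1], [-2, 1, 0], [-1, 0, 2]], D = diag(-3, 4, 3), P⁻¹ = [[2, 0, 1], [4, 1, 2], [1, 0, 1]].
Q⁴ = P·diag(81, 256, 81)·P⁻¹ = [[81, 0, 0], [700, 256, 350], [0, 0, 81]].
The requested entry is 81.

81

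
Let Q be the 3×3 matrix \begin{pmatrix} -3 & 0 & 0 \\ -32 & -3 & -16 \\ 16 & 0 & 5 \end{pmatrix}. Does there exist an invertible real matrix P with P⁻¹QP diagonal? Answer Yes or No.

Characteristic polynomial: p(s) = s^3 + s^2 - 21s - 45 = (s - 5)(s + 3)^2.
s = -3 has algebraic multiplicity 2; rank(Q + 3I) = 1, so geometric multiplicity = 2.
Every eigenvalue has geometric = algebraic multiplicity, so Q is diagonalizable.

Yes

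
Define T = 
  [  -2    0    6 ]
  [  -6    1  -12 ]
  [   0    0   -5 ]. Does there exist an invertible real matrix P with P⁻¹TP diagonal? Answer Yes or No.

Characteristic polynomial: p(s) = s^3 + 6s^2 + 3s - 10 = (s - 1)(s + 2)(s + 5).
All 3 eigenvalues are distinct, so T is diagonalizable.

Yes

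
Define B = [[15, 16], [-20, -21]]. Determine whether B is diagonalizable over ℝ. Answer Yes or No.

Yes

Characteristic polynomial: p(r) = r^2 + 6r + 5 = (r + 1)(r + 5).
All 2 eigenvalues are distinct, so B is diagonalizable.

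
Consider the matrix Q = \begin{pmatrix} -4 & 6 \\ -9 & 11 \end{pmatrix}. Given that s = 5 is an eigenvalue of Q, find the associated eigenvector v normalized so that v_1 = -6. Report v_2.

-9

Q − 5I = [[-9, 6], [-9, 6]].
Solving (Q − 5I)v = 0 gives the eigenspace spanned by (-6, -9).
With v_1 = -6, v = (-6, -9), so v_2 = -9.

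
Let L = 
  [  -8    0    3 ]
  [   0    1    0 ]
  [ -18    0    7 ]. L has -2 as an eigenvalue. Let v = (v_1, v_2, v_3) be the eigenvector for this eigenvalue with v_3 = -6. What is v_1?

L + 2I = [[-6, 0, 3], [0, 3, 0], [-18, 0, 9]].
Solving (L + 2I)v = 0 gives the eigenspace spanned by (-3, 0, -6).
With v_3 = -6, v = (-3, 0, -6), so v_1 = -3.

-3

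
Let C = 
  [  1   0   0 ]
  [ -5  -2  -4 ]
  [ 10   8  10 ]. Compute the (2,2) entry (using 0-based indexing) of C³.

424

Characteristic polynomial: r^3 - 9r^2 + 20r - 12 = (r - 6)(r - 2)(r - 1), so the eigenvalues are 1, 2, 6.
r=1: eigenvector (1, 1, -2).
r=6: eigenvector (0, -1, 2).
r=2: eigenvector (0, -1, 1).
P = [[1, 0, 0], [1, -1, -1], [-2, 2, 1]], D = diag(1, 6, 2), P⁻¹ = [[1, 0, 0], [1, 1, 1], [0, -2, -1]].
C³ = P·diag(1, 216, 8)·P⁻¹ = [[1, 0, 0], [-215, -200, -208], [430, 416, 424]].
The requested entry is 424.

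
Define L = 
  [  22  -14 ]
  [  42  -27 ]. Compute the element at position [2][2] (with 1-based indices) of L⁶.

Characteristic polynomial: r^2 + 5r - 6 = (r - 1)(r + 6), so the eigenvalues are -6, 1.
r=-6: eigenvector (-1, -2).
r=1: eigenvector (2, 3).
P = [[-1, 2], [-2, 3]], D = diag(-6, 1), P⁻¹ = [[3, -2], [2, -1]].
L⁶ = P·diag(46656, 1)·P⁻¹ = [[-139964, 93310], [-279930, 186621]].
The requested entry is 186621.

186621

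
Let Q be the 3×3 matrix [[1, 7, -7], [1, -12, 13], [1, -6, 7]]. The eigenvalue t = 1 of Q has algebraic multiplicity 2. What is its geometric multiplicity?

Q − 1I = [[0, 7, -7], [1, -13, 13], [1, -6, 6]].
This matrix has rank 2, so its null space has dimension 3 − 2 = 1.

1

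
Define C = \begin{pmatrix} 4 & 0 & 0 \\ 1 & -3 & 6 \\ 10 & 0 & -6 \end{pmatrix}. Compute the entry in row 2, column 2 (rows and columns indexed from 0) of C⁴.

Characteristic polynomial: r^3 + 5r^2 - 18r - 72 = (r - 4)(r + 3)(r + 6), so the eigenvalues are -6, -3, 4.
r=4: eigenvector (1, 1, 1).
r=-3: eigenvector (0, 1, 0).
r=-6: eigenvector (0, -2, 1).
P = [[1, 0, 0], [1, 1, -2], [1, 0, 1]], D = diag(4, -3, -6), P⁻¹ = [[1, 0, 0], [-3, 1, 2], [-1, 0, 1]].
C⁴ = P·diag(256, 81, 1296)·P⁻¹ = [[256, 0, 0], [2605, 81, -2430], [-1040, 0, 1296]].
The requested entry is 1296.

1296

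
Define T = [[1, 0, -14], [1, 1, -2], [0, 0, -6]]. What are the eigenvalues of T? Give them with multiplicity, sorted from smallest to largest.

Characteristic polynomial: p(λ) = λ^3 + 4λ^2 - 11λ + 6 = (λ - 1)^2(λ + 6).
Roots (with multiplicity): -6, 1, 1.

-6, 1, 1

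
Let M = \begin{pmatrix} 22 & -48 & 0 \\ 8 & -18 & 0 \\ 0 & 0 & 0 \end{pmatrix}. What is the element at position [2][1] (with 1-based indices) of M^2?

32

Characteristic polynomial: r^3 - 4r^2 - 12r = r(r - 6)(r + 2), so the eigenvalues are -2, 0, 6.
r=6: eigenvector (3, 1, 0).
r=-2: eigenvector (2, 1, 0).
r=0: eigenvector (0, 0, 1).
P = [[3, 2, 0], [1, 1, 0], [0, 0, 1]], D = diag(6, -2, 0), P⁻¹ = [[1, -2, 0], [-1, 3, 0], [0, 0, 1]].
M² = P·diag(36, 4, 0)·P⁻¹ = [[100, -192, 0], [32, -60, 0], [0, 0, 0]].
The requested entry is 32.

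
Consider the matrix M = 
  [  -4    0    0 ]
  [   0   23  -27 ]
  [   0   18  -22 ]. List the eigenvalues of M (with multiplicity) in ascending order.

Characteristic polynomial: p(t) = t^3 + 3t^2 - 24t - 80 = (t - 5)(t + 4)^2.
Roots (with multiplicity): -4, -4, 5.

-4, -4, 5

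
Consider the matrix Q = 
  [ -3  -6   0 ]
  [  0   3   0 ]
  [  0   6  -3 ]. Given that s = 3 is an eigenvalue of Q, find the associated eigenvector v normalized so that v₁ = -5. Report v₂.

Q − 3I = [[-6, -6, 0], [0, 0, 0], [0, 6, -6]].
Solving (Q − 3I)v = 0 gives the eigenspace spanned by (-5, 5, 5).
With v₁ = -5, v = (-5, 5, 5), so v₂ = 5.

5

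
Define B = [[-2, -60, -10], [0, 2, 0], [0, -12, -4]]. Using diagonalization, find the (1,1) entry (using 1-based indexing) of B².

Characteristic polynomial: λ^3 + 4λ^2 - 4λ - 16 = (λ - 2)(λ + 2)(λ + 4), so the eigenvalues are -4, -2, 2.
λ=-2: eigenvector (1, 0, 0).
λ=2: eigenvector (-10, 1, -2).
λ=-4: eigenvector (5, 0, 1).
P = [[1, -10, 5], [0, 1, 0], [0, -2, 1]], D = diag(-2, 2, -4), P⁻¹ = [[1, 0, -5], [0, 1, 0], [0, 2, 1]].
B² = P·diag(4, 4, 16)·P⁻¹ = [[4, 120, 60], [0, 4, 0], [0, 24, 16]].
The requested entry is 4.

4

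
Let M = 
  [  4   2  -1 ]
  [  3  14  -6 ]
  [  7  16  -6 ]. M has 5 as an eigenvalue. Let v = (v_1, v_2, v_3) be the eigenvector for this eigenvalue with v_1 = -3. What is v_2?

M − 5I = [[-1, 2, -1], [3, 9, -6], [7, 16, -11]].
Solving (M − 5I)v = 0 gives the eigenspace spanned by (-3, -9, -15).
With v_1 = -3, v = (-3, -9, -15), so v_2 = -9.

-9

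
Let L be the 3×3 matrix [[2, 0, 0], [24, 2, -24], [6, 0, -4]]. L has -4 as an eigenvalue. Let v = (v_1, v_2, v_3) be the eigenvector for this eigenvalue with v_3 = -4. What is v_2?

L + 4I = [[6, 0, 0], [24, 6, -24], [6, 0, 0]].
Solving (L + 4I)v = 0 gives the eigenspace spanned by (0, -16, -4).
With v_3 = -4, v = (0, -16, -4), so v_2 = -16.

-16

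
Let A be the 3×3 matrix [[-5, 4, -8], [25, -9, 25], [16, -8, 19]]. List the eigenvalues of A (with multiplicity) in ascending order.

1, 1, 3

Characteristic polynomial: p(r) = r^3 - 5r^2 + 7r - 3 = (r - 3)(r - 1)^2.
Roots (with multiplicity): 1, 1, 3.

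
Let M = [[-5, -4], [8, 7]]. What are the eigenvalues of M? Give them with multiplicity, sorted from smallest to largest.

Characteristic polynomial: p(t) = t^2 - 2t - 3 = (t - 3)(t + 1).
Roots (with multiplicity): -1, 3.

-1, 3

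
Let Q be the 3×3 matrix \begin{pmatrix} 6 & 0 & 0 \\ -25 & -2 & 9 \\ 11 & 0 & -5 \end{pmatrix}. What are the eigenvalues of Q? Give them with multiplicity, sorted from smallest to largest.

Characteristic polynomial: p(λ) = λ^3 + λ^2 - 32λ - 60 = (λ - 6)(λ + 2)(λ + 5).
Roots (with multiplicity): -5, -2, 6.

-5, -2, 6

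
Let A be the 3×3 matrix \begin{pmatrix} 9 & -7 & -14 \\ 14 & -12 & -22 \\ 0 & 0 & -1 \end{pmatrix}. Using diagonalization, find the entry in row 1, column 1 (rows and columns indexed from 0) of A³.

Characteristic polynomial: λ^3 + 4λ^2 - 7λ - 10 = (λ - 2)(λ + 1)(λ + 5), so the eigenvalues are -5, -1, 2.
λ=2: eigenvector (1, 1, 0).
λ=-5: eigenvector (1, 2, 0).
λ=-1: eigenvector (0, -2, 1).
P = [[1, 1, 0], [1, 2, -2], [0, 0, 1]], D = diag(2, -5, -1), P⁻¹ = [[2, -1, -2], [-1, 1, 2], [0, 0, 1]].
A³ = P·diag(8, -125, -1)·P⁻¹ = [[141, -133, -266], [266, -258, -514], [0, 0, -1]].
The requested entry is -258.

-258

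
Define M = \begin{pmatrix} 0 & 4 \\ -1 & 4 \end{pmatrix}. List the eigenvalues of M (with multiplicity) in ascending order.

Characteristic polynomial: p(s) = s^2 - 4s + 4 = (s - 2)^2.
Roots (with multiplicity): 2, 2.

2, 2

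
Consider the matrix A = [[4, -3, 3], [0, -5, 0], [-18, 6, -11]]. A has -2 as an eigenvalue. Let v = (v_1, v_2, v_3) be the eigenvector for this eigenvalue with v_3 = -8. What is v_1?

4

A + 2I = [[6, -3, 3], [0, -3, 0], [-18, 6, -9]].
Solving (A + 2I)v = 0 gives the eigenspace spanned by (4, 0, -8).
With v_3 = -8, v = (4, 0, -8), so v_1 = 4.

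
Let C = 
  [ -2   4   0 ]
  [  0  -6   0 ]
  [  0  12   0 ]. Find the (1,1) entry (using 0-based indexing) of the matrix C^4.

1296

Characteristic polynomial: r^3 + 8r^2 + 12r = r(r + 2)(r + 6), so the eigenvalues are -6, -2, 0.
r=-2: eigenvector (1, 0, 0).
r=-6: eigenvector (-1, 1, -2).
r=0: eigenvector (0, 0, 1).
P = [[1, -1, 0], [0, 1, 0], [0, -2, 1]], D = diag(-2, -6, 0), P⁻¹ = [[1, 1, 0], [0, 1, 0], [0, 2, 1]].
C⁴ = P·diag(16, 1296, 0)·P⁻¹ = [[16, -1280, 0], [0, 1296, 0], [0, -2592, 0]].
The requested entry is 1296.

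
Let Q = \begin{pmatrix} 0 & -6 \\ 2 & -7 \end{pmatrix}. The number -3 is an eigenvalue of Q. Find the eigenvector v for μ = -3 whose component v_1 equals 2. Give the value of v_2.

1

Q + 3I = [[3, -6], [2, -4]].
Solving (Q + 3I)v = 0 gives the eigenspace spanned by (2, 1).
With v_1 = 2, v = (2, 1), so v_2 = 1.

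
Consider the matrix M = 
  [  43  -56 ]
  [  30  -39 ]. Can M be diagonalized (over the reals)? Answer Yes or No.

Characteristic polynomial: p(λ) = λ^2 - 4λ + 3 = (λ - 3)(λ - 1).
All 2 eigenvalues are distinct, so M is diagonalizable.

Yes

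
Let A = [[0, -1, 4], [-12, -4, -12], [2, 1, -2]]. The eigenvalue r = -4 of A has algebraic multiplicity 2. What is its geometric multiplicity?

1

A + 4I = [[4, -1, 4], [-12, 0, -12], [2, 1, 2]].
This matrix has rank 2, so its null space has dimension 3 − 2 = 1.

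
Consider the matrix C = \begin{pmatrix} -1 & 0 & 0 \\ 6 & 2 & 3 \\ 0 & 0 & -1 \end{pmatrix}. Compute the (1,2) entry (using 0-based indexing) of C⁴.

Characteristic polynomial: λ^3 - 3λ - 2 = (λ - 2)(λ + 1)^2, so the eigenvalues are -1, -1, 2.
λ=-1: eigenvector (1, -3, 1).
λ=2: eigenvector (0, 1, 0).
λ=-1: eigenvector (0, -1, 1).
P = [[1, 0, 0], [-3, 1, -1], [1, 0, 1]], D = diag(-1, 2, -1), P⁻¹ = [[1, 0, 0], [2, 1, 1], [-1, 0, 1]].
C⁴ = P·diag(1, 16, 1)·P⁻¹ = [[1, 0, 0], [30, 16, 15], [0, 0, 1]].
The requested entry is 15.

15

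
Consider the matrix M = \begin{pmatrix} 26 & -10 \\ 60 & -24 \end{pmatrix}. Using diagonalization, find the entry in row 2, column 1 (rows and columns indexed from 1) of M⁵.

Characteristic polynomial: s^2 - 2s - 24 = (s - 6)(s + 4), so the eigenvalues are -4, 6.
s=-4: eigenvector (1, 3).
s=6: eigenvector (-1, -2).
P = [[1, -1], [3, -2]], D = diag(-4, 6), P⁻¹ = [[-2, 1], [-3, 1]].
M⁵ = P·diag(-1024, 7776)·P⁻¹ = [[25376, -8800], [52800, -18624]].
The requested entry is 52800.

52800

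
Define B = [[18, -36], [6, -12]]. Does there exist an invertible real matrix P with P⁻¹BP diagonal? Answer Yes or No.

Yes

Characteristic polynomial: p(λ) = λ^2 - 6λ = λ(λ - 6).
All 2 eigenvalues are distinct, so B is diagonalizable.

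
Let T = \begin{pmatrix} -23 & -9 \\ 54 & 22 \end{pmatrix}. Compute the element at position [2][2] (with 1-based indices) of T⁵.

Characteristic polynomial: r^2 + r - 20 = (r - 4)(r + 5), so the eigenvalues are -5, 4.
r=-5: eigenvector (1, -2).
r=4: eigenvector (1, -3).
P = [[1, 1], [-2, -3]], D = diag(-5, 4), P⁻¹ = [[3, 1], [-2, -1]].
T⁵ = P·diag(-3125, 1024)·P⁻¹ = [[-11423, -4149], [24894, 9322]].
The requested entry is 9322.

9322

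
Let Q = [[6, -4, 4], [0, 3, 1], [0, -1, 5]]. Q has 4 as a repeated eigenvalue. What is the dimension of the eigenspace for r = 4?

Q − 4I = [[2, -4, 4], [0, -1, 1], [0, -1, 1]].
This matrix has rank 2, so its null space has dimension 3 − 2 = 1.

1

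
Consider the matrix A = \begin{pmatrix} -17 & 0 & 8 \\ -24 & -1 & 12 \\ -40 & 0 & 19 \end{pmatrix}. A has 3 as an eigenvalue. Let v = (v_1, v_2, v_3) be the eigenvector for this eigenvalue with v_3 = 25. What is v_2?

A − 3I = [[-20, 0, 8], [-24, -4, 12], [-40, 0, 16]].
Solving (A − 3I)v = 0 gives the eigenspace spanned by (10, 15, 25).
With v_3 = 25, v = (10, 15, 25), so v_2 = 15.

15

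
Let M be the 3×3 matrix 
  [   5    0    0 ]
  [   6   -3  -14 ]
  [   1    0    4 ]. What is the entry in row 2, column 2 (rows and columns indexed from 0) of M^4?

Characteristic polynomial: μ^3 - 6μ^2 - 7μ + 60 = (μ - 5)(μ - 4)(μ + 3), so the eigenvalues are -3, 4, 5.
μ=4: eigenvector (0, -2, 1).
μ=-3: eigenvector (0, 1, 0).
μ=5: eigenvector (1, -1, 1).
P = [[0, 0, 1], [-2, 1, -1], [1, 0, 1]], D = diag(4, -3, 5), P⁻¹ = [[-1, 0, 1], [-1, 1, 2], [1, 0, 0]].
M⁴ = P·diag(256, 81, 625)·P⁻¹ = [[625, 0, 0], [-194, 81, -350], [369, 0, 256]].
The requested entry is 256.

256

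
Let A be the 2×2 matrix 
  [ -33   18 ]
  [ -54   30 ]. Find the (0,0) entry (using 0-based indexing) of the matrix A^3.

Characteristic polynomial: μ^2 + 3μ - 18 = (μ - 3)(μ + 6), so the eigenvalues are -6, 3.
μ=3: eigenvector (1, 2).
μ=-6: eigenvector (-2, -3).
P = [[1, -2], [2, -3]], D = diag(3, -6), P⁻¹ = [[-3, 2], [-2, 1]].
A³ = P·diag(27, -216)·P⁻¹ = [[-945, 486], [-1458, 756]].
The requested entry is -945.

-945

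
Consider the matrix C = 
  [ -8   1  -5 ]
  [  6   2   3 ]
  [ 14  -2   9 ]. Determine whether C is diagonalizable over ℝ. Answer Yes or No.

Characteristic polynomial: p(λ) = λ^3 - 3λ^2 + 4 = (λ - 2)^2(λ + 1).
λ = 2 has algebraic multiplicity 2; rank(C − 2I) = 2, so geometric multiplicity = 1.
Geometric multiplicity < algebraic multiplicity, so C is not diagonalizable.

No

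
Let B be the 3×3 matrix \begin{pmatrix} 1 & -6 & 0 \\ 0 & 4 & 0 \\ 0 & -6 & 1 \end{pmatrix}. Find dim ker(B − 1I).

B − 1I = [[0, -6, 0], [0, 3, 0], [0, -6, 0]].
This matrix has rank 1, so its null space has dimension 3 − 1 = 2.

2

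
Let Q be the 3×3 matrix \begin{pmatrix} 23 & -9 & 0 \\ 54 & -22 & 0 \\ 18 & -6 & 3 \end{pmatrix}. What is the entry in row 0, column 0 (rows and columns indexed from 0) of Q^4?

Characteristic polynomial: t^3 - 4t^2 - 17t + 60 = (t - 5)(t - 3)(t + 4), so the eigenvalues are -4, 3, 5.
t=5: eigenvector (1, 2, 3).
t=-4: eigenvector (1, 3, 0).
t=3: eigenvector (0, 0, 1).
P = [[1, 1, 0], [2, 3, 0], [3, 0, 1]], D = diag(5, -4, 3), P⁻¹ = [[3, -1, 0], [-2, 1, 0], [-9, 3, 1]].
Q⁴ = P·diag(625, 256, 81)·P⁻¹ = [[1363, -369, 0], [2214, -482, 0], [4896, -1632, 81]].
The requested entry is 1363.

1363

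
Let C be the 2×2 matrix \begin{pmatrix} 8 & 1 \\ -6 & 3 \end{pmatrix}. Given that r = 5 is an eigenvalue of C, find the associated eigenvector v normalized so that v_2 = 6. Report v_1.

C − 5I = [[3, 1], [-6, -2]].
Solving (C − 5I)v = 0 gives the eigenspace spanned by (-2, 6).
With v_2 = 6, v = (-2, 6), so v_1 = -2.

-2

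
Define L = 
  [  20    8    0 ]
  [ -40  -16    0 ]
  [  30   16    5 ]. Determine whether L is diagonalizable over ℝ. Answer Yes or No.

Characteristic polynomial: p(t) = t^3 - 9t^2 + 20t = t(t - 5)(t - 4).
All 3 eigenvalues are distinct, so L is diagonalizable.

Yes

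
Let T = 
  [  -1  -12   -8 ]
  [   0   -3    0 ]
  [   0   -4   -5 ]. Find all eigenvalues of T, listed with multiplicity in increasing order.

Characteristic polynomial: p(s) = s^3 + 9s^2 + 23s + 15 = (s + 1)(s + 3)(s + 5).
Roots (with multiplicity): -5, -3, -1.

-5, -3, -1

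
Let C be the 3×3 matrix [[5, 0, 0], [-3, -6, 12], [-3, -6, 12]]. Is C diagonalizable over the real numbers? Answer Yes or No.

Characteristic polynomial: p(t) = t^3 - 11t^2 + 30t = t(t - 6)(t - 5).
All 3 eigenvalues are distinct, so C is diagonalizable.

Yes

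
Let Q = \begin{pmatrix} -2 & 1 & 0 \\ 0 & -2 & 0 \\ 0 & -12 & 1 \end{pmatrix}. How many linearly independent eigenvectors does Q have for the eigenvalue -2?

Q + 2I = [[0, 1, 0], [0, 0, 0], [0, -12, 3]].
This matrix has rank 2, so its null space has dimension 3 − 2 = 1.

1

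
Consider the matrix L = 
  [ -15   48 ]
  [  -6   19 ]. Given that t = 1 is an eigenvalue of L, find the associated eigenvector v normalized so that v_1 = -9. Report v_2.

L − 1I = [[-16, 48], [-6, 18]].
Solving (L − 1I)v = 0 gives the eigenspace spanned by (-9, -3).
With v_1 = -9, v = (-9, -3), so v_2 = -3.

-3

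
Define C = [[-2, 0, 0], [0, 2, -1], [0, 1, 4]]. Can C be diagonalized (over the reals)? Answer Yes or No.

Characteristic polynomial: p(μ) = μ^3 - 4μ^2 - 3μ + 18 = (μ - 3)^2(μ + 2).
μ = 3 has algebraic multiplicity 2; rank(C − 3I) = 2, so geometric multiplicity = 1.
Geometric multiplicity < algebraic multiplicity, so C is not diagonalizable.

No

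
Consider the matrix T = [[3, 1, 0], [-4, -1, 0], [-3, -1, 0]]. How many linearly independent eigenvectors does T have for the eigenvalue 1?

1

T − 1I = [[2, 1, 0], [-4, -2, 0], [-3, -1, -1]].
This matrix has rank 2, so its null space has dimension 3 − 2 = 1.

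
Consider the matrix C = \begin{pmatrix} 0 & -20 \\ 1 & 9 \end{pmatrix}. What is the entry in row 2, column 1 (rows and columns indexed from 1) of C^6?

Characteristic polynomial: μ^2 - 9μ + 20 = (μ - 5)(μ - 4), so the eigenvalues are 4, 5.
μ=5: eigenvector (-4, 1).
μ=4: eigenvector (-5, 1).
P = [[-4, -5], [1, 1]], D = diag(5, 4), P⁻¹ = [[1, 5], [-1, -4]].
C⁶ = P·diag(15625, 4096)·P⁻¹ = [[-42020, -230580], [11529, 61741]].
The requested entry is 11529.

11529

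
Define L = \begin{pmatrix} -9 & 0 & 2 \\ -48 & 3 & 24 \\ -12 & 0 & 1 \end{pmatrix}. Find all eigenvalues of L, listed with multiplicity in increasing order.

Characteristic polynomial: p(r) = r^3 + 5r^2 - 9r - 45 = (r - 3)(r + 3)(r + 5).
Roots (with multiplicity): -5, -3, 3.

-5, -3, 3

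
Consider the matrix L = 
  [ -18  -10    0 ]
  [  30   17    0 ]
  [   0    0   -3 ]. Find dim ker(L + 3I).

2

L + 3I = [[-15, -10, 0], [30, 20, 0], [0, 0, 0]].
This matrix has rank 1, so its null space has dimension 3 − 1 = 2.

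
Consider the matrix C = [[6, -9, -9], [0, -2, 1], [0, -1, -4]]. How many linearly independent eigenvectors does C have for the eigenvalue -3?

C + 3I = [[9, -9, -9], [0, 1, 1], [0, -1, -1]].
This matrix has rank 2, so its null space has dimension 3 − 2 = 1.

1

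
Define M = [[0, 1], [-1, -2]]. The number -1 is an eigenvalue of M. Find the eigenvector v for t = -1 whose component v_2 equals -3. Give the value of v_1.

M + 1I = [[1, 1], [-1, -1]].
Solving (M + 1I)v = 0 gives the eigenspace spanned by (3, -3).
With v_2 = -3, v = (3, -3), so v_1 = 3.

3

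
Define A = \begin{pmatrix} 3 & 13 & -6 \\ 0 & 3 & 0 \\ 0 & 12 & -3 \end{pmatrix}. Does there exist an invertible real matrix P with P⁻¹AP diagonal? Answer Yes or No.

Characteristic polynomial: p(λ) = λ^3 - 3λ^2 - 9λ + 27 = (λ - 3)^2(λ + 3).
λ = 3 has algebraic multiplicity 2; rank(A − 3I) = 2, so geometric multiplicity = 1.
Geometric multiplicity < algebraic multiplicity, so A is not diagonalizable.

No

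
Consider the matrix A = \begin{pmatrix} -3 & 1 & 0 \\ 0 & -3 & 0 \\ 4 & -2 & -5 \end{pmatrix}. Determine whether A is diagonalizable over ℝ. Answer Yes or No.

No

Characteristic polynomial: p(r) = r^3 + 11r^2 + 39r + 45 = (r + 3)^2(r + 5).
r = -3 has algebraic multiplicity 2; rank(A + 3I) = 2, so geometric multiplicity = 1.
Geometric multiplicity < algebraic multiplicity, so A is not diagonalizable.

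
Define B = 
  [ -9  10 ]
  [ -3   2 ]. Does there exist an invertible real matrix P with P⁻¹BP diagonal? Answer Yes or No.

Characteristic polynomial: p(r) = r^2 + 7r + 12 = (r + 3)(r + 4).
All 2 eigenvalues are distinct, so B is diagonalizable.

Yes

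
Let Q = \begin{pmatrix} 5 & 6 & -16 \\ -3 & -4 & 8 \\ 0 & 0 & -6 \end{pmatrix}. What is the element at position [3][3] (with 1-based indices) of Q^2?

Characteristic polynomial: s^3 + 5s^2 - 8s - 12 = (s - 2)(s + 1)(s + 6), so the eigenvalues are -6, -1, 2.
s=-1: eigenvector (-1, 1, 0).
s=2: eigenvector (-2, 1, 0).
s=-6: eigenvector (2, -1, 1).
P = [[-1, -2, 2], [1, 1, -1], [0, 0, 1]], D = diag(-1, 2, -6), P⁻¹ = [[1, 2, 0], [-1, -1, 1], [0, 0, 1]].
Q² = P·diag(1, 4, 36)·P⁻¹ = [[7, 6, 64], [-3, -2, -32], [0, 0, 36]].
The requested entry is 36.

36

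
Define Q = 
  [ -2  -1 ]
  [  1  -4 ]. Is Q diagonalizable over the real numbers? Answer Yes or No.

No

Characteristic polynomial: p(μ) = μ^2 + 6μ + 9 = (μ + 3)^2.
μ = -3 has algebraic multiplicity 2; rank(Q + 3I) = 1, so geometric multiplicity = 1.
Geometric multiplicity < algebraic multiplicity, so Q is not diagonalizable.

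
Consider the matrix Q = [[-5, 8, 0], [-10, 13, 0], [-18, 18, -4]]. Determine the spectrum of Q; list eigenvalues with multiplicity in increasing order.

Characteristic polynomial: p(μ) = μ^3 - 4μ^2 - 17μ + 60 = (μ - 5)(μ - 3)(μ + 4).
Roots (with multiplicity): -4, 3, 5.

-4, 3, 5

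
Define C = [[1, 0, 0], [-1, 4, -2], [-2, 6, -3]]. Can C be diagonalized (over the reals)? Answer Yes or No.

Characteristic polynomial: p(μ) = μ^3 - 2μ^2 + μ = μ(μ - 1)^2.
μ = 1 has algebraic multiplicity 2; rank(C − 1I) = 1, so geometric multiplicity = 2.
Every eigenvalue has geometric = algebraic multiplicity, so C is diagonalizable.

Yes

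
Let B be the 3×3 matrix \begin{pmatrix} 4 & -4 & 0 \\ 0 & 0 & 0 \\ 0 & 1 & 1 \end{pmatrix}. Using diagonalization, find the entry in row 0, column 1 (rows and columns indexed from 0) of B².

-16

Characteristic polynomial: λ^3 - 5λ^2 + 4λ = λ(λ - 4)(λ - 1), so the eigenvalues are 0, 1, 4.
λ=4: eigenvector (1, 0, 0).
λ=1: eigenvector (0, 0, 1).
λ=0: eigenvector (1, 1, -1).
P = [[1, 0, 1], [0, 0, 1], [0, 1, -1]], D = diag(4, 1, 0), P⁻¹ = [[1, -1, 0], [0, 1, 1], [0, 1, 0]].
B² = P·diag(16, 1, 0)·P⁻¹ = [[16, -16, 0], [0, 0, 0], [0, 1, 1]].
The requested entry is -16.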